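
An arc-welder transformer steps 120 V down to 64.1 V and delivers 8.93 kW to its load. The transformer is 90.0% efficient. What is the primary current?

I_p ≈ 82.7 A

P_in = P_out/η = 8930/0.900 = 9922.2 W.
I_p = P_in/V_p = 9922.2/120 = 82.7 A.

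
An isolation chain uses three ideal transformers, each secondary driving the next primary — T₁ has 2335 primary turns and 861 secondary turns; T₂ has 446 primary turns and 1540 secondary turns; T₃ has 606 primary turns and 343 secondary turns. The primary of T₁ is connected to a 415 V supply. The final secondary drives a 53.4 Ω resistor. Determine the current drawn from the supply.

Secondary of T₁: V = 415.00 × 861/2335 = 153.03 V.
Secondary of T₂: V = 153.03 × 1540/446 = 528.38 V.
Secondary of T₃: V = 528.38 × 343/606 = 299.07 V.
I_load = 299.07/53.4 = 5.6005 A, so P_out = 299.07 × 5.6005 = 1675.0 W.
All ideal ⇒ P_in = P_out, so I_supply = 1675.0/415 = 4.04 A.

I_supply ≈ 4.04 A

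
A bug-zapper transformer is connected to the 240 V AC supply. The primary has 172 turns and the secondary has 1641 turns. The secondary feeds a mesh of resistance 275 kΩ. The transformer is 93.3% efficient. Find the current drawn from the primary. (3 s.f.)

V_s = 240 × 1641/172 = 2289.8 V.
I_s = V_s/R = 2289.8/275000 = 0.0083264 A.
P_out = V_s I_s = 2289.8 × 0.0083264 = 19.066 W.
P_in = P_out/η = 19.066/0.933 = 20.435 W.
I_p = P_in/V_p = 20.435/240 = 0.0851 A.

I_p ≈ 0.0851 A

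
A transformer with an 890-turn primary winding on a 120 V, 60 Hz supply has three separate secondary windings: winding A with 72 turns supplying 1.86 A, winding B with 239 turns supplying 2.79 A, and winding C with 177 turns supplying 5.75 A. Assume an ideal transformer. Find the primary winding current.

I_p ≈ 2.04 A

V_A = 120 × 72/890 = 9.7079 V; V_B = 120 × 239/890 = 32.225 V; V_C = 120 × 177/890 = 23.865 V.
P_out = V_A I_A + V_B I_B + V_C I_C = 9.7079×1.86 + 32.225×2.79 + 23.865×5.75 = 18.057 + 89.907 + 137.22 = 245.19 W.
Ideal ⇒ P_in = P_out, so I_p = P_out/V_p = 245.19/120 = 2.04 A.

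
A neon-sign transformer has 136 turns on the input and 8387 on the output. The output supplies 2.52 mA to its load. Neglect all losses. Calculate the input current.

For an ideal transformer I_in/I_out = N_out/N_in, so I_in = 0.00252 × 8387/136 = 0.155 A.

I_in ≈ 0.155 A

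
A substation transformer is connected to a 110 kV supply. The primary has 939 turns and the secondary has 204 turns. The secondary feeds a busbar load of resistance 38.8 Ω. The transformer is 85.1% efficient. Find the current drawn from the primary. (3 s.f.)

I_p ≈ 157 A

V_s = 110000 × 204/939 = 23898 V.
I_s = V_s/R = 23898/38.8 = 615.92 A.
P_out = V_s I_s = 23898 × 615.92 = 1.4719×10^7 W.
P_in = P_out/η = 1.4719×10^7/0.851 = 1.7296×10^7 W.
I_p = P_in/V_p = 1.7296×10^7/110000 = 157 A.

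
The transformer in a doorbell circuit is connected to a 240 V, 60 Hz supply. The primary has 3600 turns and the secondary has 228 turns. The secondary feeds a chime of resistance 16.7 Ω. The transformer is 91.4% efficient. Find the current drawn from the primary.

I_p ≈ 0.0631 A

V_s = 240 × 228/3600 = 15.200 V.
I_s = V_s/R = 15.200/16.7 = 0.91018 A.
P_out = V_s I_s = 15.200 × 0.91018 = 13.835 W.
P_in = P_out/η = 13.835/0.914 = 15.136 W.
I_p = P_in/V_p = 15.136/240 = 0.0631 A.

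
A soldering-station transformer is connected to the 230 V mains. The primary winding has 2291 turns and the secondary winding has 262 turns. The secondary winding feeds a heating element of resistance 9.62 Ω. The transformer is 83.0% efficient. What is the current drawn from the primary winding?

I_p ≈ 0.377 A

V_s = 230 × 262/2291 = 26.303 V.
I_s = V_s/R = 26.303/9.62 = 2.7342 A.
P_out = V_s I_s = 26.303 × 2.7342 = 71.917 W.
P_in = P_out/η = 71.917/0.830 = 86.647 W.
I_p = P_in/V_p = 86.647/230 = 0.377 A.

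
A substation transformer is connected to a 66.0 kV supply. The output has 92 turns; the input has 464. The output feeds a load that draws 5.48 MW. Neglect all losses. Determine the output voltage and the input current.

V_out ≈ 13100 V, I_in ≈ 83.0 A

V_out = V_in × N_out/N_in = 66000 × 92/464 = 13086 V.
I_out = P/V_out = 5.48×10^6/13086 = 418.76 A.
I_in = I_out × N_out/N_in = 418.76 × 92/464 = 83.0 A.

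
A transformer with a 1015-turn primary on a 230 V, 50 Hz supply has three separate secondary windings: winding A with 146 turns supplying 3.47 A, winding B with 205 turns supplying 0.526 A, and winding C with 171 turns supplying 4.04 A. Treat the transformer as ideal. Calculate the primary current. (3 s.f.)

V_A = 230 × 146/1015 = 33.084 V; V_B = 230 × 205/1015 = 46.453 V; V_C = 230 × 171/1015 = 38.749 V.
P_out = V_A I_A + V_B I_B + V_C I_C = 33.084×3.47 + 46.453×0.526 + 38.749×4.04 = 114.80 + 24.434 + 156.55 = 295.78 W.
Ideal ⇒ P_in = P_out, so I_p = P_out/V_p = 295.78/230 = 1.29 A.

I_p ≈ 1.29 A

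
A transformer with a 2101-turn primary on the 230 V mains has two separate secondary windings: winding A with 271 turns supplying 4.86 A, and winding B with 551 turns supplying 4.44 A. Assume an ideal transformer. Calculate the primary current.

I_p ≈ 1.79 A

V_A = 230 × 271/2101 = 29.667 V; V_B = 230 × 551/2101 = 60.319 V.
P_out = V_A I_A + V_B I_B = 29.667×4.86 + 60.319×4.44 = 144.18 + 267.82 = 412.00 W.
Ideal ⇒ P_in = P_out, so I_p = P_out/V_p = 412.00/230 = 1.79 A.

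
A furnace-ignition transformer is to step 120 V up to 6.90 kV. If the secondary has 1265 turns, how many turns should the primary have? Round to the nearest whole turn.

N_p/N_s = V_p/V_s, so N_p = 1265 × 120/6900 = 22.0 ≈ 22 turns.

N_p = 22 turns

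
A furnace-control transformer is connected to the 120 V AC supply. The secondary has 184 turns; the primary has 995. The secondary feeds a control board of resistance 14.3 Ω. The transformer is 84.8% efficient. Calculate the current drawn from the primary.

I_p ≈ 0.338 A

V_s = 120 × 184/995 = 22.191 V.
I_s = V_s/R = 22.191/14.3 = 1.5518 A.
P_out = V_s I_s = 22.191 × 1.5518 = 34.436 W.
P_in = P_out/η = 34.436/0.848 = 40.609 W.
I_p = P_in/V_p = 40.609/120 = 0.338 A.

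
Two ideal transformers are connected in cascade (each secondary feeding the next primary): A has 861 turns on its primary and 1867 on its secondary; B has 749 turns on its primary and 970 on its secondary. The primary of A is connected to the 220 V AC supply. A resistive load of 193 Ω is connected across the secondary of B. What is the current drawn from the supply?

I_supply ≈ 8.99 A

After A: V = 220.00 × 1867/861 = 477.05 V.
After B: V = 477.05 × 970/749 = 617.81 V.
I_load = 617.81/193 = 3.2011 A, so P_out = 617.81 × 3.2011 = 1977.7 W.
All ideal ⇒ P_in = P_out, so I_supply = 1977.7/220 = 8.99 A.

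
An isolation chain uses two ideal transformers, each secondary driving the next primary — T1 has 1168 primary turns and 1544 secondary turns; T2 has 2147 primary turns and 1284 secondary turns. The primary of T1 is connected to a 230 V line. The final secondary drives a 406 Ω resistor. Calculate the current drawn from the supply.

Secondary of T1: V = 230.00 × 1544/1168 = 304.04 V.
Secondary of T2: V = 304.04 × 1284/2147 = 181.83 V.
I_load = 181.83/406 = 0.44786 A, so P_out = 181.83 × 0.44786 = 81.434 W.
All ideal ⇒ P_in = P_out, so I_supply = 81.434/230 = 0.354 A.

I_supply ≈ 0.354 A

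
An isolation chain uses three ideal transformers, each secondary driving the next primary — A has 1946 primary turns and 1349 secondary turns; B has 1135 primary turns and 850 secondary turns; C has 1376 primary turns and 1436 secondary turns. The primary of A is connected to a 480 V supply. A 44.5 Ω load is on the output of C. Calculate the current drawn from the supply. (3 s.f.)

After A: V = 480.00 × 1349/1946 = 332.74 V.
After B: V = 332.74 × 850/1135 = 249.19 V.
After C: V = 249.19 × 1436/1376 = 260.06 V.
I_load = 260.06/44.5 = 5.8440 A, so P_out = 260.06 × 5.8440 = 1519.8 W.
All ideal ⇒ P_in = P_out, so I_supply = 1519.8/480 = 3.17 A.

I_supply ≈ 3.17 A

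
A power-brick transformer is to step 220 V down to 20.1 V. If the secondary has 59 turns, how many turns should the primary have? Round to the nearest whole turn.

N_p = 646 turns

N_p/N_s = V_p/V_s, so N_p = 59 × 220/20.1 = 645.8 ≈ 646 turns.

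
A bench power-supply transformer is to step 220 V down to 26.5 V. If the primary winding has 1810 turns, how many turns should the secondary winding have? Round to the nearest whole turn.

N_s = 218 turns

N_s/N_p = V_s/V_p, so N_s = 1810 × 26.5/220 = 218.0 ≈ 218 turns.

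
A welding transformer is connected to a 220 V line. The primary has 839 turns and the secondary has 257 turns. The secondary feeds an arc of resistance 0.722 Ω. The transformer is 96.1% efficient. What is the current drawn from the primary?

I_p ≈ 29.8 A

V_s = 220 × 257/839 = 67.390 V.
I_s = V_s/R = 67.390/0.722 = 93.338 A.
P_out = V_s I_s = 67.390 × 93.338 = 6290.0 W.
P_in = P_out/η = 6290.0/0.961 = 6545.3 W.
I_p = P_in/V_p = 6545.3/220 = 29.8 A.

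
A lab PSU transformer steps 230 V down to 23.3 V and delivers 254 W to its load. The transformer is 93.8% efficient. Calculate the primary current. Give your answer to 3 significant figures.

P_in = P_out/η = 254/0.938 = 270.79 W.
I_p = P_in/V_p = 270.79/230 = 1.18 A.

I_p ≈ 1.18 A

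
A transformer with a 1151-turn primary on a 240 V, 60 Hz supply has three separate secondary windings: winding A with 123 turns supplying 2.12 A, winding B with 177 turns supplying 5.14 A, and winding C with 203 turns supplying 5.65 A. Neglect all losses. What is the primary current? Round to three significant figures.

V_A = 240 × 123/1151 = 25.647 V; V_B = 240 × 177/1151 = 36.907 V; V_C = 240 × 203/1151 = 42.328 V.
P_out = V_A I_A + V_B I_B + V_C I_C = 25.647×2.12 + 36.907×5.14 + 42.328×5.65 = 54.372 + 189.70 + 239.16 = 483.23 W.
Ideal ⇒ P_in = P_out, so I_p = P_out/V_p = 483.23/240 = 2.01 A.

I_p ≈ 2.01 A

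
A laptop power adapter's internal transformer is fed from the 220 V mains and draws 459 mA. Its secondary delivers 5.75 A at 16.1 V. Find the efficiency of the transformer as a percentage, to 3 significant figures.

P_in = 220 × 0.459 = 100.980 W.
P_out = 16.1 × 5.75 = 92.5750 W.
η = P_out/P_in = 92.5750/100.980 = 0.917.

η ≈ 91.7%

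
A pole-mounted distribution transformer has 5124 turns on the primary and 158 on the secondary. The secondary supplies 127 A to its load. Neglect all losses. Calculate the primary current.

For an ideal transformer I_p/I_s = N_s/N_p, so I_p = 127 × 158/5124 = 3.92 A.

I_p ≈ 3.92 A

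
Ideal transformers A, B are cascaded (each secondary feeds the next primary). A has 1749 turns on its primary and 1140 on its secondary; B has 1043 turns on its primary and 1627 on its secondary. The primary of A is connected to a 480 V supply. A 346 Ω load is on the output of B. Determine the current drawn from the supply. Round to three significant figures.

Secondary of A: V = 480.00 × 1140/1749 = 312.86 V.
Secondary of B: V = 312.86 × 1627/1043 = 488.04 V.
I_load = 488.04/346 = 1.4105 A, so P_out = 488.04 × 1.4105 = 688.40 W.
All ideal ⇒ P_in = P_out, so I_supply = 688.40/480 = 1.43 A.

I_supply ≈ 1.43 A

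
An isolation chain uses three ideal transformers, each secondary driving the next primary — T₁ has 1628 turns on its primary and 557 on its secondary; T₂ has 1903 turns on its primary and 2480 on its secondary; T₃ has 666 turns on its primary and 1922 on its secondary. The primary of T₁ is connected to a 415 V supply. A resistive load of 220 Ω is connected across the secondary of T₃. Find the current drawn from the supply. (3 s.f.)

Secondary of T₁: V = 415.00 × 557/1628 = 141.99 V.
Secondary of T₂: V = 141.99 × 2480/1903 = 185.04 V.
Secondary of T₃: V = 185.04 × 1922/666 = 534.00 V.
I_load = 534.00/220 = 2.4273 A, so P_out = 534.00 × 2.4273 = 1296.2 W.
All ideal ⇒ P_in = P_out, so I_supply = 1296.2/415 = 3.12 A.

I_supply ≈ 3.12 A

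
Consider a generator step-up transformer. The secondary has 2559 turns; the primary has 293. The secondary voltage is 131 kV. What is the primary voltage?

V_p/V_s = N_p/N_s, so V_p = 131000 × 293/2559 = 15000 V.

V_p ≈ 15000 V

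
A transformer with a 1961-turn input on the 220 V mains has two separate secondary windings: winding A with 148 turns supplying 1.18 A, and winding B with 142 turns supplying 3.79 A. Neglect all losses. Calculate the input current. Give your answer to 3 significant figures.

I_in ≈ 0.363 A

V_A = 220 × 148/1961 = 16.604 V; V_B = 220 × 142/1961 = 15.931 V.
P_out = V_A I_A + V_B I_B = 16.604×1.18 + 15.931×3.79 = 19.592 + 60.377 = 79.970 W.
Ideal ⇒ P_in = P_out, so I_in = P_out/V_in = 79.970/220 = 0.363 A.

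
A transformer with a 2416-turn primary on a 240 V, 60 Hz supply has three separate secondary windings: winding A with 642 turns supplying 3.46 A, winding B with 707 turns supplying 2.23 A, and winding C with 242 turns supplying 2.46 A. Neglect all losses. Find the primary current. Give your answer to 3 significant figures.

V_A = 240 × 642/2416 = 63.775 V; V_B = 240 × 707/2416 = 70.232 V; V_C = 240 × 242/2416 = 24.040 V.
P_out = V_A I_A + V_B I_B + V_C I_C = 63.775×3.46 + 70.232×2.23 + 24.040×2.46 = 220.66 + 156.62 + 59.138 = 436.42 W.
Ideal ⇒ P_in = P_out, so I_p = P_out/V_p = 436.42/240 = 1.82 A.

I_p ≈ 1.82 A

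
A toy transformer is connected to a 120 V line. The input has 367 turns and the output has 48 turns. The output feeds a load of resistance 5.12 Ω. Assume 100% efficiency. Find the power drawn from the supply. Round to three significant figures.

P ≈ 48.1 W

V_out = V_in × N_out/N_in = 120 × 48/367 = 15.695 V.
I_out = V_out/R = 15.695/5.12 = 3.0654 A.
I_in = I_out × N_out/N_in = 3.0654 × 48/367 = 0.40092 A.
P = V_in I_in = 120 × 0.40092 = 48.1 W.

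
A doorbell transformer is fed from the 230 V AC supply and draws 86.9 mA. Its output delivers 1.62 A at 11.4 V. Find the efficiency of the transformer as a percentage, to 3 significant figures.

P_in = 230 × 0.0869 = 19.9870 W.
P_out = 11.4 × 1.62 = 18.4680 W.
η = P_out/P_in = 18.4680/19.9870 = 0.924.

η ≈ 92.4%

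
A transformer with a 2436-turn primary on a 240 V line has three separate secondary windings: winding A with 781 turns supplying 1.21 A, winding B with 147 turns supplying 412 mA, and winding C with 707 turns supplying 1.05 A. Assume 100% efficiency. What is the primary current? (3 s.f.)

V_A = 240 × 781/2436 = 76.946 V; V_B = 240 × 147/2436 = 14.483 V; V_C = 240 × 707/2436 = 69.655 V.
P_out = V_A I_A + V_B I_B + V_C I_C = 76.946×1.21 + 14.483×0.412 + 69.655×1.05 = 93.104 + 5.9669 + 73.138 = 172.21 W.
Ideal ⇒ P_in = P_out, so I_p = P_out/V_p = 172.21/240 = 0.718 A.

I_p ≈ 0.718 A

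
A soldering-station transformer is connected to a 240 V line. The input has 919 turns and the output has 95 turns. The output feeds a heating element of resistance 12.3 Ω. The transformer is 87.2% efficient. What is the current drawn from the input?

I_in ≈ 0.239 A

V_out = 240 × 95/919 = 24.810 V.
I_out = V_out/R = 24.810/12.3 = 2.0170 A.
P_out = V_out I_out = 24.810 × 2.0170 = 50.042 W.
P_in = P_out/η = 50.042/0.872 = 57.387 W.
I_in = P_in/V_in = 57.387/240 = 0.239 A.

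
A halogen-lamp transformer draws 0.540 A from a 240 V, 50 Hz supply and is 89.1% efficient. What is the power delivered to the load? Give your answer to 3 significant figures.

P_in = V_p I_p = 240 × 0.540 = 129.60 W.
P_out = η P_in = 0.891 × 129.60 = 115 W.

P_out ≈ 115 W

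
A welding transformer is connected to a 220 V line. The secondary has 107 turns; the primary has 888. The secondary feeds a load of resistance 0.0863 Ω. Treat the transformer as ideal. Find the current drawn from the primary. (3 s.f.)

I_p ≈ 37.0 A

V_s = V_p × N_s/N_p = 220 × 107/888 = 26.509 V.
I_s = V_s/R = 26.509/0.0863 = 307.17 A.
For an ideal transformer I_p N_p = I_s N_s, so I_p = 307.17 × 107/888 = 37.0 A.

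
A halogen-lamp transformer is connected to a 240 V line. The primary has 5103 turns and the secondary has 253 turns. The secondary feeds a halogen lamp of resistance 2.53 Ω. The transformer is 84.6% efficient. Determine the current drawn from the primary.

I_p ≈ 0.276 A

V_s = 240 × 253/5103 = 11.899 V.
I_s = V_s/R = 11.899/2.53 = 4.7031 A.
P_out = V_s I_s = 11.899 × 4.7031 = 55.962 W.
P_in = P_out/η = 55.962/0.846 = 66.149 W.
I_p = P_in/V_p = 66.149/240 = 0.276 A.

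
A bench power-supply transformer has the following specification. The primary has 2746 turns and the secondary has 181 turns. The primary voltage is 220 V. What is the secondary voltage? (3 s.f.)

V_s ≈ 14.5 V

V_s/V_p = N_s/N_p, so V_s = 220 × 181/2746 = 14.5 V.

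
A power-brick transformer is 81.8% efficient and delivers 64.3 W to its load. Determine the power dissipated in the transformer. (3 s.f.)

P_loss ≈ 14.3 W

P_in = P_out/η = 64.3/0.818 = 78.6064 W.
P_loss = P_in − P_out = 78.6064 − 64.3 = 14.3 W.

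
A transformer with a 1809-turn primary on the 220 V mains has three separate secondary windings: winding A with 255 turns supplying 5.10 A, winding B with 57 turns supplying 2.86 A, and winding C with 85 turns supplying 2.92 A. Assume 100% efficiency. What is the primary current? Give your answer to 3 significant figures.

V_A = 220 × 255/1809 = 31.012 V; V_B = 220 × 57/1809 = 6.9320 V; V_C = 220 × 85/1809 = 10.337 V.
P_out = V_A I_A + V_B I_B + V_C I_C = 31.012×5.10 + 6.9320×2.86 + 10.337×2.92 = 158.16 + 19.826 + 30.185 = 208.17 W.
Ideal ⇒ P_in = P_out, so I_p = P_out/V_p = 208.17/220 = 0.946 A.

I_p ≈ 0.946 A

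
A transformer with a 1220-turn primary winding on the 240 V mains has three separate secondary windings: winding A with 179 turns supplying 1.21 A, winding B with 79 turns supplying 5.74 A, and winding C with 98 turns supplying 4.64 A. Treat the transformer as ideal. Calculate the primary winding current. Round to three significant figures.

V_A = 240 × 179/1220 = 35.213 V; V_B = 240 × 79/1220 = 15.541 V; V_C = 240 × 98/1220 = 19.279 V.
P_out = V_A I_A + V_B I_B + V_C I_C = 35.213×1.21 + 15.541×5.74 + 19.279×4.64 = 42.608 + 89.205 + 89.453 = 221.27 W.
Ideal ⇒ P_in = P_out, so I_p = P_out/V_p = 221.27/240 = 0.922 A.

I_p ≈ 0.922 A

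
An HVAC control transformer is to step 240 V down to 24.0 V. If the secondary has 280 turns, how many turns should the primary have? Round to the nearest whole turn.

N_p = 2800 turns

N_p/N_s = V_p/V_s, so N_p = 280 × 240/24.0 = 2800.0 ≈ 2800 turns.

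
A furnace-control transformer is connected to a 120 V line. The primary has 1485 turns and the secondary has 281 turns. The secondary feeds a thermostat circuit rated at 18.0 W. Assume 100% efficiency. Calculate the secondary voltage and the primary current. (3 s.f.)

V_s ≈ 22.7 V, I_p ≈ 0.150 A

V_s = V_p × N_s/N_p = 120 × 281/1485 = 22.707 V.
I_s = P/V_s = 18.0/22.707 = 0.79270 A.
I_p = I_s × N_s/N_p = 0.79270 × 281/1485 = 0.150 A.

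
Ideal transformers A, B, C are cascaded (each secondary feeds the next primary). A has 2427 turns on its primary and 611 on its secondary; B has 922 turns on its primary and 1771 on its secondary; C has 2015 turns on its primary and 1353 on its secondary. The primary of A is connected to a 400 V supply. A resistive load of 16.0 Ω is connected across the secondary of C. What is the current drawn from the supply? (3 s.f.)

After A: V = 400.00 × 611/2427 = 100.70 V.
After B: V = 100.70 × 1771/922 = 193.43 V.
After C: V = 193.43 × 1353/2015 = 129.88 V.
I_load = 129.88/16.0 = 8.1175 A, so P_out = 129.88 × 8.1175 = 1054.3 W.
All ideal ⇒ P_in = P_out, so I_supply = 1054.3/400 = 2.64 A.

I_supply ≈ 2.64 A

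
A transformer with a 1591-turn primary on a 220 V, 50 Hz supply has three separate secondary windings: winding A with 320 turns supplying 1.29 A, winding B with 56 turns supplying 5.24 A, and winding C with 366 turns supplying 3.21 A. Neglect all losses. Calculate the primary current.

V_A = 220 × 320/1591 = 44.249 V; V_B = 220 × 56/1591 = 7.7436 V; V_C = 220 × 366/1591 = 50.610 V.
P_out = V_A I_A + V_B I_B + V_C I_C = 44.249×1.29 + 7.7436×5.24 + 50.610×3.21 = 57.081 + 40.576 + 162.46 = 260.11 W.
Ideal ⇒ P_in = P_out, so I_p = P_out/V_p = 260.11/220 = 1.18 A.

I_p ≈ 1.18 A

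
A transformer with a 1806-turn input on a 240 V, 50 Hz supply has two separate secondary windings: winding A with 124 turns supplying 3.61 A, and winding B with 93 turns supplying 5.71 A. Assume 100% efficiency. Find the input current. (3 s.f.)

I_in ≈ 0.542 A

V_A = 240 × 124/1806 = 16.478 V; V_B = 240 × 93/1806 = 12.359 V.
P_out = V_A I_A + V_B I_B = 16.478×3.61 + 12.359×5.71 = 59.487 + 70.569 = 130.06 W.
Ideal ⇒ P_in = P_out, so I_in = P_out/V_in = 130.06/240 = 0.542 A.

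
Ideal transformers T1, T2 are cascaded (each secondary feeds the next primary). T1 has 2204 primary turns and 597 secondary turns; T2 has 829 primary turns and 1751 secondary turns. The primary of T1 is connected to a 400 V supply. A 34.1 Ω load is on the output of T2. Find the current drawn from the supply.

Secondary of T1: V = 400.00 × 597/2204 = 108.35 V.
Secondary of T2: V = 108.35 × 1751/829 = 228.85 V.
I_load = 228.85/34.1 = 6.7112 A, so P_out = 228.85 × 6.7112 = 1535.9 W.
All ideal ⇒ P_in = P_out, so I_supply = 1535.9/400 = 3.84 A.

I_supply ≈ 3.84 A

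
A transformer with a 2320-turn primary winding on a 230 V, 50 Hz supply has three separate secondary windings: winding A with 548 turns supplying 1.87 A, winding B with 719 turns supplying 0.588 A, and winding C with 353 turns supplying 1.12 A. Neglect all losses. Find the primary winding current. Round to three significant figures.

V_A = 230 × 548/2320 = 54.328 V; V_B = 230 × 719/2320 = 71.280 V; V_C = 230 × 353/2320 = 34.996 V.
P_out = V_A I_A + V_B I_B + V_C I_C = 54.328×1.87 + 71.280×0.588 + 34.996×1.12 = 101.59 + 41.913 + 39.195 = 182.70 W.
Ideal ⇒ P_in = P_out, so I_p = P_out/V_p = 182.70/230 = 0.794 A.

I_p ≈ 0.794 A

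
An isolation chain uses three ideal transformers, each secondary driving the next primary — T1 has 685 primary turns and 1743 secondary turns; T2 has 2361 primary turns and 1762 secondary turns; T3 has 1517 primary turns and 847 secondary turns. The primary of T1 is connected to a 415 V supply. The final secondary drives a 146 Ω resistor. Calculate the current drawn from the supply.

I_supply ≈ 3.20 A

Secondary of T1: V = 415.00 × 1743/685 = 1056.0 V.
Secondary of T2: V = 1056.0 × 1762/2361 = 788.07 V.
Secondary of T3: V = 788.07 × 847/1517 = 440.01 V.
I_load = 440.01/146 = 3.0138 A, so P_out = 440.01 × 3.0138 = 1326.1 W.
All ideal ⇒ P_in = P_out, so I_supply = 1326.1/415 = 3.20 A.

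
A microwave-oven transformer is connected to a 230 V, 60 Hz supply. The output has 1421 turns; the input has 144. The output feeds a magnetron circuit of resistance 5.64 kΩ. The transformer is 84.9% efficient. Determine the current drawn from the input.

V_out = 230 × 1421/144 = 2269.7 V.
I_out = V_out/R = 2269.7/5640 = 0.40242 A.
P_out = V_out I_out = 2269.7 × 0.40242 = 913.36 W.
P_in = P_out/η = 913.36/0.849 = 1075.8 W.
I_in = P_in/V_in = 1075.8/230 = 4.68 A.

I_in ≈ 4.68 A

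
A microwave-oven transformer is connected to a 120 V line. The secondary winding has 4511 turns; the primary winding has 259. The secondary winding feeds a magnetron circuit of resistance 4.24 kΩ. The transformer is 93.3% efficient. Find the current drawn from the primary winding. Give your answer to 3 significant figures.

I_p ≈ 9.20 A

V_s = 120 × 4511/259 = 2090.0 V.
I_s = V_s/R = 2090.0/4240 = 0.49293 A.
P_out = V_s I_s = 2090.0 × 0.49293 = 1030.3 W.
P_in = P_out/η = 1030.3/0.933 = 1104.2 W.
I_p = P_in/V_p = 1104.2/120 = 9.20 A.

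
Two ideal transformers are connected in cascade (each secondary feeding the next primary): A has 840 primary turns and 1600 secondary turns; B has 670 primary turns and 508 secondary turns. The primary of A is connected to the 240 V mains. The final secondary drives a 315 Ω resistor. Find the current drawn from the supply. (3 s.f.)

After A: V = 240.00 × 1600/840 = 457.14 V.
After B: V = 457.14 × 508/670 = 346.61 V.
I_load = 346.61/315 = 1.1003 A, so P_out = 346.61 × 1.1003 = 381.39 W.
All ideal ⇒ P_in = P_out, so I_supply = 381.39/240 = 1.59 A.

I_supply ≈ 1.59 A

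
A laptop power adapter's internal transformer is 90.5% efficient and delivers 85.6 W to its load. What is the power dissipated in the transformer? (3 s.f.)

P_in = P_out/η = 85.6/0.905 = 94.5856 W.
P_loss = P_in − P_out = 94.5856 − 85.6 = 8.99 W.

P_loss ≈ 8.99 W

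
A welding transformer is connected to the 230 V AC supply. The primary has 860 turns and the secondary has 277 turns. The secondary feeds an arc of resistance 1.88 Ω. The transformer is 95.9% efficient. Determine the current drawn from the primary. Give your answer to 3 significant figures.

I_p ≈ 13.2 A

V_s = 230 × 277/860 = 74.081 V.
I_s = V_s/R = 74.081/1.88 = 39.405 A.
P_out = V_s I_s = 74.081 × 39.405 = 2919.2 W.
P_in = P_out/η = 2919.2/0.959 = 3044.0 W.
I_p = P_in/V_p = 3044.0/230 = 13.2 A.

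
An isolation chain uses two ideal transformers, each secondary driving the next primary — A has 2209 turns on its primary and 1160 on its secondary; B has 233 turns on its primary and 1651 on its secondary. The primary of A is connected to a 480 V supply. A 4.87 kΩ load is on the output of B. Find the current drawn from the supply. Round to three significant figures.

After A: V = 480.00 × 1160/2209 = 252.06 V.
After B: V = 252.06 × 1651/233 = 1786.1 V.
I_load = 1786.1/4870 = 0.36675 A, so P_out = 1786.1 × 0.36675 = 655.03 W.
All ideal ⇒ P_in = P_out, so I_supply = 655.03/480 = 1.36 A.

I_supply ≈ 1.36 A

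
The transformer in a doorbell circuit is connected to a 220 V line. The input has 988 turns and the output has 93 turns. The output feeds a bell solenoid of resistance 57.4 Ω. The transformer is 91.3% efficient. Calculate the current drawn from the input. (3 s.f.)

I_in ≈ 0.0372 A

V_out = 220 × 93/988 = 20.709 V.
I_out = V_out/R = 20.709/57.4 = 0.36078 A.
P_out = V_out I_out = 20.709 × 0.36078 = 7.4711 W.
P_in = P_out/η = 7.4711/0.913 = 8.1830 W.
I_in = P_in/V_in = 8.1830/220 = 0.0372 A.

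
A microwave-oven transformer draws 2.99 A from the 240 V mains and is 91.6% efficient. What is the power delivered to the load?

P_out ≈ 657 W

P_in = V_p I_p = 240 × 2.99 = 717.60 W.
P_out = η P_in = 0.916 × 717.60 = 657 W.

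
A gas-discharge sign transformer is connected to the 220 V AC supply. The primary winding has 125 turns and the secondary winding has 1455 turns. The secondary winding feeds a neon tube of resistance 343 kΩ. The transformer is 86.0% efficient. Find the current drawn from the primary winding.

I_p ≈ 0.101 A

V_s = 220 × 1455/125 = 2560.8 V.
I_s = V_s/R = 2560.8/343000 = 0.0074659 A.
P_out = V_s I_s = 2560.8 × 0.0074659 = 19.119 W.
P_in = P_out/η = 19.119/0.860 = 22.231 W.
I_p = P_in/V_p = 22.231/220 = 0.101 A.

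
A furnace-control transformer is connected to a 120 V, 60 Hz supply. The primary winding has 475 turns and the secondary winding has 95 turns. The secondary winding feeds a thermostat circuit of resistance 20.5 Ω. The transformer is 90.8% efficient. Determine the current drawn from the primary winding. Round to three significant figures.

V_s = 120 × 95/475 = 24.000 V.
I_s = V_s/R = 24.000/20.5 = 1.1707 A.
P_out = V_s I_s = 24.000 × 1.1707 = 28.098 W.
P_in = P_out/η = 28.098/0.908 = 30.944 W.
I_p = P_in/V_p = 30.944/120 = 0.258 A.

I_p ≈ 0.258 A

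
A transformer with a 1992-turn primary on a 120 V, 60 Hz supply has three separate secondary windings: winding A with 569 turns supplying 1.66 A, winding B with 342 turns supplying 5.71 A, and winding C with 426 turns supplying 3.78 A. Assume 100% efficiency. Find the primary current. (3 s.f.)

I_p ≈ 2.26 A

V_A = 120 × 569/1992 = 34.277 V; V_B = 120 × 342/1992 = 20.602 V; V_C = 120 × 426/1992 = 25.663 V.
P_out = V_A I_A + V_B I_B + V_C I_C = 34.277×1.66 + 20.602×5.71 + 25.663×3.78 = 56.900 + 117.64 + 97.005 = 271.54 W.
Ideal ⇒ P_in = P_out, so I_p = P_out/V_p = 271.54/120 = 2.26 A.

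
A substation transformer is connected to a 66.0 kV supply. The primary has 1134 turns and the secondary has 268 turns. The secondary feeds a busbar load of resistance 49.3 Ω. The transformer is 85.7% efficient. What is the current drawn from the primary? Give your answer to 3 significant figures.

I_p ≈ 87.2 A

V_s = 66000 × 268/1134 = 15598 V.
I_s = V_s/R = 15598/49.3 = 316.39 A.
P_out = V_s I_s = 15598 × 316.39 = 4.9350×10^6 W.
P_in = P_out/η = 4.9350×10^6/0.857 = 5.7584×10^6 W.
I_p = P_in/V_p = 5.7584×10^6/66000 = 87.2 A.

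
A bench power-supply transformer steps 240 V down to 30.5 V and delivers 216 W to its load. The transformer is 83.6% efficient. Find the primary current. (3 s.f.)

I_p ≈ 1.08 A

P_in = P_out/η = 216/0.836 = 258.37 W.
I_p = P_in/V_p = 258.37/240 = 1.08 A.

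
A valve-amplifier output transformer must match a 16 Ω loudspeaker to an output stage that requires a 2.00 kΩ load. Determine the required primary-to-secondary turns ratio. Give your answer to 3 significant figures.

Z_p/Z_s = (N_p/N_s)², so N_p/N_s = √(2000/16) = √125 = 11.2.

N_p/N_s ≈ 11.2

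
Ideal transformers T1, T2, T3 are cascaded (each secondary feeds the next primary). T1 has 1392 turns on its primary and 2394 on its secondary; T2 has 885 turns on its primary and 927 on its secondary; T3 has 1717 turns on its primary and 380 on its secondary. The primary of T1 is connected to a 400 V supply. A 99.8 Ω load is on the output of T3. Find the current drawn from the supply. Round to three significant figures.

Secondary of T1: V = 400.00 × 2394/1392 = 687.93 V.
Secondary of T2: V = 687.93 × 927/885 = 720.58 V.
Secondary of T3: V = 720.58 × 380/1717 = 159.48 V.
I_load = 159.48/99.8 = 1.5980 A, so P_out = 159.48 × 1.5980 = 254.83 W.
All ideal ⇒ P_in = P_out, so I_supply = 254.83/400 = 0.637 A.

I_supply ≈ 0.637 A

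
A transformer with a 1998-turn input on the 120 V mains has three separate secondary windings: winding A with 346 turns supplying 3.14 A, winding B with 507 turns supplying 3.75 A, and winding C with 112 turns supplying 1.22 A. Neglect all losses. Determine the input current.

I_in ≈ 1.56 A

V_A = 120 × 346/1998 = 20.781 V; V_B = 120 × 507/1998 = 30.450 V; V_C = 120 × 112/1998 = 6.7267 V.
P_out = V_A I_A + V_B I_B + V_C I_C = 20.781×3.14 + 30.450×3.75 + 6.7267×1.22 = 65.252 + 114.19 + 8.2066 = 187.65 W.
Ideal ⇒ P_in = P_out, so I_in = P_out/V_in = 187.65/120 = 1.56 A.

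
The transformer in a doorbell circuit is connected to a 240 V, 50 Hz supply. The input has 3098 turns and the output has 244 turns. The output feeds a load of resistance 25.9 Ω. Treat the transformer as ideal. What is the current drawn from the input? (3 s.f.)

V_out = V_in × N_out/N_in = 240 × 244/3098 = 18.903 V.
I_out = V_out/R = 18.903/25.9 = 0.72983 A.
For an ideal transformer I_in N_in = I_out N_out, so I_in = 0.72983 × 244/3098 = 0.0575 A.

I_in ≈ 0.0575 A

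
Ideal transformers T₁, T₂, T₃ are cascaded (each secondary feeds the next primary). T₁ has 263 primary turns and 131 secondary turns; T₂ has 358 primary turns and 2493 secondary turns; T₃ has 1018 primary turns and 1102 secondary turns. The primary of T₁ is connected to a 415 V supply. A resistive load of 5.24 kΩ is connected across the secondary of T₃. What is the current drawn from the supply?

I_supply ≈ 1.12 A

Secondary of T₁: V = 415.00 × 131/263 = 206.71 V.
Secondary of T₂: V = 206.71 × 2493/358 = 1439.5 V.
Secondary of T₃: V = 1439.5 × 1102/1018 = 1558.2 V.
I_load = 1558.2/5240 = 0.29738 A, so P_out = 1558.2 × 0.29738 = 463.39 W.
All ideal ⇒ P_in = P_out, so I_supply = 463.39/415 = 1.12 A.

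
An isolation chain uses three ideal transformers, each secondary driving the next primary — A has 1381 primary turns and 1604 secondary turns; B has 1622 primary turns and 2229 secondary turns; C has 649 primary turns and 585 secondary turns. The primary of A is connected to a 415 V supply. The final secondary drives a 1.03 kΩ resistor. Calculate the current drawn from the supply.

Secondary of A: V = 415.00 × 1604/1381 = 482.01 V.
Secondary of B: V = 482.01 × 2229/1622 = 662.40 V.
Secondary of C: V = 662.40 × 585/649 = 597.08 V.
I_load = 597.08/1030 = 0.57968 A, so P_out = 597.08 × 0.57968 = 346.12 W.
All ideal ⇒ P_in = P_out, so I_supply = 346.12/415 = 0.834 A.

I_supply ≈ 0.834 A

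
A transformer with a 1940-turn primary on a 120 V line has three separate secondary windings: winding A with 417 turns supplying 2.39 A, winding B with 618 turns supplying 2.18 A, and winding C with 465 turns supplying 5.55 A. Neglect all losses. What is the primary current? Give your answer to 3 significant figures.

I_p ≈ 2.54 A

V_A = 120 × 417/1940 = 25.794 V; V_B = 120 × 618/1940 = 38.227 V; V_C = 120 × 465/1940 = 28.763 V.
P_out = V_A I_A + V_B I_B + V_C I_C = 25.794×2.39 + 38.227×2.18 + 28.763×5.55 = 61.647 + 83.334 + 159.63 = 304.62 W.
Ideal ⇒ P_in = P_out, so I_p = P_out/V_p = 304.62/120 = 2.54 A.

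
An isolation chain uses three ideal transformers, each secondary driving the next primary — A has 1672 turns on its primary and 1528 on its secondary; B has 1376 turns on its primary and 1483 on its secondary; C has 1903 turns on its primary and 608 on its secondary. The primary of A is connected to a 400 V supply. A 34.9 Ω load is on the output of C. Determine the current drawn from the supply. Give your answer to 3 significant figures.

After A: V = 400.00 × 1528/1672 = 365.55 V.
After B: V = 365.55 × 1483/1376 = 393.98 V.
After C: V = 393.98 × 608/1903 = 125.87 V.
I_load = 125.87/34.9 = 3.6067 A, so P_out = 125.87 × 3.6067 = 453.99 W.
All ideal ⇒ P_in = P_out, so I_supply = 453.99/400 = 1.13 A.

I_supply ≈ 1.13 A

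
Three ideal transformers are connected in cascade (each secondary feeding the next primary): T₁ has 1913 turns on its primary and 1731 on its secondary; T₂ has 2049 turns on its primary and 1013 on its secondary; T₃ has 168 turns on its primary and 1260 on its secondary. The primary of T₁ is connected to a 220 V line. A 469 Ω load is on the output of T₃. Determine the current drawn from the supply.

I_supply ≈ 5.28 A

Secondary of T₁: V = 220.00 × 1731/1913 = 199.07 V.
Secondary of T₂: V = 199.07 × 1013/2049 = 98.417 V.
Secondary of T₃: V = 98.417 × 1260/168 = 738.13 V.
I_load = 738.13/469 = 1.5738 A, so P_out = 738.13 × 1.5738 = 1161.7 W.
All ideal ⇒ P_in = P_out, so I_supply = 1161.7/220 = 5.28 A.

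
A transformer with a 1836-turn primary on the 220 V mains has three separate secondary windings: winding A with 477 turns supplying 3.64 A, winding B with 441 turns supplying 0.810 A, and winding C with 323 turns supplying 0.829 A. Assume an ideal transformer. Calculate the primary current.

V_A = 220 × 477/1836 = 57.157 V; V_B = 220 × 441/1836 = 52.843 V; V_C = 220 × 323/1836 = 38.704 V.
P_out = V_A I_A + V_B I_B + V_C I_C = 57.157×3.64 + 52.843×0.810 + 38.704×0.829 = 208.05 + 42.803 + 32.085 = 282.94 W.
Ideal ⇒ P_in = P_out, so I_p = P_out/V_p = 282.94/220 = 1.29 A.

I_p ≈ 1.29 A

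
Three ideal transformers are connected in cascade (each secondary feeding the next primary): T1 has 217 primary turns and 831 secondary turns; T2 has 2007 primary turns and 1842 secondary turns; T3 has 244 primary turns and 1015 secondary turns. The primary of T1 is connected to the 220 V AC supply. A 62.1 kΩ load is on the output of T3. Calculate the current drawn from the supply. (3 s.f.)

I_supply ≈ 0.757 A

After T1: V = 220.00 × 831/217 = 842.49 V.
After T2: V = 842.49 × 1842/2007 = 773.23 V.
After T3: V = 773.23 × 1015/244 = 3216.5 V.
I_load = 3216.5/62100 = 0.051795 A, so P_out = 3216.5 × 0.051795 = 166.60 W.
All ideal ⇒ P_in = P_out, so I_supply = 166.60/220 = 0.757 A.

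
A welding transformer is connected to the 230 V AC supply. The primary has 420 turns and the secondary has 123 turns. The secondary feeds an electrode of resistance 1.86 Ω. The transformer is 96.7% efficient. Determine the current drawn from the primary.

V_s = 230 × 123/420 = 67.357 V.
I_s = V_s/R = 67.357/1.86 = 36.214 A.
P_out = V_s I_s = 67.357 × 36.214 = 2439.2 W.
P_in = P_out/η = 2439.2/0.967 = 2522.5 W.
I_p = P_in/V_p = 2522.5/230 = 11.0 A.

I_p ≈ 11.0 A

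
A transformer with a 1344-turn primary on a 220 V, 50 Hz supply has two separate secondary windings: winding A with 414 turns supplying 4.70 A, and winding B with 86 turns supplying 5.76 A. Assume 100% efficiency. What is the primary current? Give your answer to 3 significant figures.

V_A = 220 × 414/1344 = 67.768 V; V_B = 220 × 86/1344 = 14.077 V.
P_out = V_A I_A + V_B I_B = 67.768×4.70 + 14.077×5.76 = 318.51 + 81.086 = 399.59 W.
Ideal ⇒ P_in = P_out, so I_p = P_out/V_p = 399.59/220 = 1.82 A.

I_p ≈ 1.82 A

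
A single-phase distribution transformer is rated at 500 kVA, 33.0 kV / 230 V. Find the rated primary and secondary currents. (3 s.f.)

I_p = S/V_p = 500000/33000 = 15.2 A.
I_s = S/V_s = 500000/230 = 2170 A.

I_p ≈ 15.2 A, I_s ≈ 2170 A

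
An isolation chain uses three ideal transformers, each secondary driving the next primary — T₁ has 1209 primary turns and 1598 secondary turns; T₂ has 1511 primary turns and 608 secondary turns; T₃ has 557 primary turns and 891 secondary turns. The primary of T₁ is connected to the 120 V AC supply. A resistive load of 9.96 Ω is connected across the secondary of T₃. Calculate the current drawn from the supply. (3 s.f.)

I_supply ≈ 8.72 A

Secondary of T₁: V = 120.00 × 1598/1209 = 158.61 V.
Secondary of T₂: V = 158.61 × 608/1511 = 63.822 V.
Secondary of T₃: V = 63.822 × 891/557 = 102.09 V.
I_load = 102.09/9.96 = 10.250 A, so P_out = 102.09 × 10.250 = 1046.5 W.
All ideal ⇒ P_in = P_out, so I_supply = 1046.5/120 = 8.72 A.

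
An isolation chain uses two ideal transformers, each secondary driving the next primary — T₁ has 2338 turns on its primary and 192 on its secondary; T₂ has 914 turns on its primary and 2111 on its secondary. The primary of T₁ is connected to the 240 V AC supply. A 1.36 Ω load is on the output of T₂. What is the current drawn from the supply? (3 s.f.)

I_supply ≈ 6.35 A

Secondary of T₁: V = 240.00 × 192/2338 = 19.709 V.
Secondary of T₂: V = 19.709 × 2111/914 = 45.521 V.
I_load = 45.521/1.36 = 33.471 A, so P_out = 45.521 × 33.471 = 1523.6 W.
All ideal ⇒ P_in = P_out, so I_supply = 1523.6/240 = 6.35 A.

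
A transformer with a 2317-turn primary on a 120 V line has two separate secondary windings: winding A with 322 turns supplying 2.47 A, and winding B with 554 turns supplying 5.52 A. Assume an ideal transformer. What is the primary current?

V_A = 120 × 322/2317 = 16.677 V; V_B = 120 × 554/2317 = 28.692 V.
P_out = V_A I_A + V_B I_B = 16.677×2.47 + 28.692×5.52 = 41.192 + 158.38 = 199.57 W.
Ideal ⇒ P_in = P_out, so I_p = P_out/V_p = 199.57/120 = 1.66 A.

I_p ≈ 1.66 A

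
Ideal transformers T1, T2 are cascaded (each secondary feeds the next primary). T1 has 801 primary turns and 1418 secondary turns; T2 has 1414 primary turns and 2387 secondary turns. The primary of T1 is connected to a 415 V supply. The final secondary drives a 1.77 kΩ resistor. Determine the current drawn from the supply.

After T1: V = 415.00 × 1418/801 = 734.67 V.
After T2: V = 734.67 × 2387/1414 = 1240.2 V.
I_load = 1240.2/1770 = 0.70068 A, so P_out = 1240.2 × 0.70068 = 868.99 W.
All ideal ⇒ P_in = P_out, so I_supply = 868.99/415 = 2.09 A.

I_supply ≈ 2.09 A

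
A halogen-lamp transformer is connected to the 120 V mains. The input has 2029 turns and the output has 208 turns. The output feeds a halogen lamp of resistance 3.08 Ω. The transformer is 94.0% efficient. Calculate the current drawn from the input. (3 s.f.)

I_in ≈ 0.436 A

V_out = 120 × 208/2029 = 12.302 V.
I_out = V_out/R = 12.302/3.08 = 3.9940 A.
P_out = V_out I_out = 12.302 × 3.9940 = 49.133 W.
P_in = P_out/η = 49.133/0.940 = 52.269 W.
I_in = P_in/V_in = 52.269/120 = 0.436 A.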